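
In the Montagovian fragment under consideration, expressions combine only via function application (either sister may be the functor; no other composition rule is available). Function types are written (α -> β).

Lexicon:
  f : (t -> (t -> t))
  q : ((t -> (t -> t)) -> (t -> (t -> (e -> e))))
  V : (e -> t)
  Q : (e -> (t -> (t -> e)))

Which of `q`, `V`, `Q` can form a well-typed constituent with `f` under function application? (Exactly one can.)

q — combines: q : ((t -> (t -> t)) -> (t -> (t -> (e -> e)))) takes f : (t -> (t -> t)) as argument, giving (t -> (t -> (e -> e))).
V : (e -> t) — does not combine with f.
Q : (e -> (t -> (t -> e))) — does not combine with f.

q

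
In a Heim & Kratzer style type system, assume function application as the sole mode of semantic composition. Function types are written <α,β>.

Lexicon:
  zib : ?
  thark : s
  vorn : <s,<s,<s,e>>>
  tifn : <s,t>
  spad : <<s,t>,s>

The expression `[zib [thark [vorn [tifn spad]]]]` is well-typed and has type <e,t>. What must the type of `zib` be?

<<s,e>,<e,t>>

[zib [thark [vorn [tifn spad]]]] must have type <e,t>. The sister [thark [vorn [tifn spad]]] has type <s,e>; that is not a function onto <e,t>, so zib must be the functor, of type <<s,e>,<e,t>>.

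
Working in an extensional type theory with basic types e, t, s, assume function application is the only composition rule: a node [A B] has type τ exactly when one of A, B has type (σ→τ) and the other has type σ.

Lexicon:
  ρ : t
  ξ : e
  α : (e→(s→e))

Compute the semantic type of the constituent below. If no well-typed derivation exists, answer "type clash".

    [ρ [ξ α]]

type clash

[ξ α]: functor α : (e→(s→e)), argument ξ : e; result (s→e).
[ρ [ξ α]]: t with (s→e) — neither is a function whose domain matches the other; composition fails here.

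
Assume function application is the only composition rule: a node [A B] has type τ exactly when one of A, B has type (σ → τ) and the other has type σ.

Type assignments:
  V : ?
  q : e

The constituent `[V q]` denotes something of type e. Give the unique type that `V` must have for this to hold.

[V q] is required to be e. q : e cannot yield e as functor, so V : (e → e).

(e → e)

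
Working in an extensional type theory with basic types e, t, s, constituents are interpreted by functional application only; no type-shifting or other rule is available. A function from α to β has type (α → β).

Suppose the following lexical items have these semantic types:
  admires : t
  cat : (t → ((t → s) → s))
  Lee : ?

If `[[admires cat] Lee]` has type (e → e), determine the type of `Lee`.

For [[admires cat] Lee] to have type (e → e) with [admires cat] of type ((t → s) → s), Lee must be the function: Lee : (((t → s) → s) → (e → e)).

(((t → s) → s) → (e → e))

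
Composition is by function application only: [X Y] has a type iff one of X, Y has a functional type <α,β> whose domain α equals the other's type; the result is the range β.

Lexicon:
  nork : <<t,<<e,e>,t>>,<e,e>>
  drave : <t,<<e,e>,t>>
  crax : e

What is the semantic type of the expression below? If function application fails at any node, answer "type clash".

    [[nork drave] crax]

[nork drave]: nork is <<t,<<e,e>,t>>,<e,e>>, drave is <t,<<e,e>,t>>; result <e,e>.
[[nork drave] crax]: [nork drave] is <e,e>, crax is e; result e.

e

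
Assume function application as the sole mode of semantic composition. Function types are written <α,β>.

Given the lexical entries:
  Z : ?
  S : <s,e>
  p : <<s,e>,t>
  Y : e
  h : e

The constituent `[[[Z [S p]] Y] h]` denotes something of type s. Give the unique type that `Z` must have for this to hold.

<t,<e,<e,s>>>

For [[[Z [S p]] Y] h] to have type s with h of type e, [[Z [S p]] Y] must be the function: [[Z [S p]] Y] : <e,s>.
For [[Z [S p]] Y] to have type <e,s> with Y of type e, [Z [S p]] must be the function: [Z [S p]] : <e,<e,s>>.
For [Z [S p]] to have type <e,<e,s>> with [S p] of type t, Z must be the function: Z : <t,<e,<e,s>>>.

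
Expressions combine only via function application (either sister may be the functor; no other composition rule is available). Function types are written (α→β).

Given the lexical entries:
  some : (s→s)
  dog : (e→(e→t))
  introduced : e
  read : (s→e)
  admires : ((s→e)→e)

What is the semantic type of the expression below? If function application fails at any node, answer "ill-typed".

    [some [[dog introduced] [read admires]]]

ill-typed

[dog introduced]: (e→(e→t)) applied to e yields (e→t).
[read admires]: ((s→e)→e) applied to (s→e) yields e.
[[dog introduced] [read admires]]: (e→t) applied to e yields t.
At [some [[dog introduced] [read admires]]]: neither (s→s) nor t can take the other as argument; the node is ill-typed.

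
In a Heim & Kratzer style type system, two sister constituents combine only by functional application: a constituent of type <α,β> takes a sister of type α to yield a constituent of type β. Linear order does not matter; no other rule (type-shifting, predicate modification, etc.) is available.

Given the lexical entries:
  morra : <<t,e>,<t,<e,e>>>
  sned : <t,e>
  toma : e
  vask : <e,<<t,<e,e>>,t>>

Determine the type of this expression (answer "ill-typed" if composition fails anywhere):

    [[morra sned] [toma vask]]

[morra sned]: morra is <<t,e>,<t,<e,e>>>, sned is <t,e>; result <t,<e,e>>.
[toma vask]: vask is <e,<<t,<e,e>>,t>>, toma is e; result <<t,<e,e>>,t>.
[[morra sned] [toma vask]]: [toma vask] is <<t,<e,e>>,t>, [morra sned] is <t,<e,e>>; result t.

t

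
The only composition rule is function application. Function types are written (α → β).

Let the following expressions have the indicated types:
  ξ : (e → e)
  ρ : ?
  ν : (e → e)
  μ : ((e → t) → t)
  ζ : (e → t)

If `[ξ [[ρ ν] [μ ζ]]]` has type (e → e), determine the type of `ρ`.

[ξ [[ρ ν] [μ ζ]]] must have type (e → e). The sister ξ has type (e → e); that is not a function onto (e → e), so [[ρ ν] [μ ζ]] must be the functor, of type ((e → e) → (e → e)).
[[ρ ν] [μ ζ]] must have type ((e → e) → (e → e)). The sister [μ ζ] has type t; that is not a function onto ((e → e) → (e → e)), so [ρ ν] must be the functor, of type (t → ((e → e) → (e → e))).
[ρ ν] must have type (t → ((e → e) → (e → e))). The sister ν has type (e → e); that is not a function onto (t → ((e → e) → (e → e))), so ρ must be the functor, of type ((e → e) → (t → ((e → e) → (e → e)))).

((e → e) → (t → ((e → e) → (e → e))))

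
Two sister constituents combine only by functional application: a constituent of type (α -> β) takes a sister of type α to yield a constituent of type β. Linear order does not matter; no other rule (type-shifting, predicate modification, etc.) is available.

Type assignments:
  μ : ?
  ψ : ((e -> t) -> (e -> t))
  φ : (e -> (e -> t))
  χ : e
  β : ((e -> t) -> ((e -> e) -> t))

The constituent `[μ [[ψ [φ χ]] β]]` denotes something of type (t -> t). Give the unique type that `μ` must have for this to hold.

(((e -> e) -> t) -> (t -> t))

For [μ [[ψ [φ χ]] β]] to have type (t -> t) with [[ψ [φ χ]] β] of type ((e -> e) -> t), μ must be the function: μ : (((e -> e) -> t) -> (t -> t)).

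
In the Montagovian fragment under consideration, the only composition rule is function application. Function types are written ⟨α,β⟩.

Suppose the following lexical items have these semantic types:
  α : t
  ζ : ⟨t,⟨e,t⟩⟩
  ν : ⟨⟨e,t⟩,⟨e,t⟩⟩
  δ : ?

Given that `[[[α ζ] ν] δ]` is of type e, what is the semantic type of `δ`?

For [[[α ζ] ν] δ] to have type e with [[α ζ] ν] of type ⟨e,t⟩, δ must be the function: δ : ⟨⟨e,t⟩,e⟩.

⟨⟨e,t⟩,e⟩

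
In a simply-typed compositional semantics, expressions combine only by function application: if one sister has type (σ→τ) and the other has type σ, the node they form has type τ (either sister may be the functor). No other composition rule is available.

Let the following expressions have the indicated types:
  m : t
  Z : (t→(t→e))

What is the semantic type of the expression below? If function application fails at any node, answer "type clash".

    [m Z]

[m Z] — Z of type (t→(t→e)) combines with m of type t: type (t→e).

(t→e)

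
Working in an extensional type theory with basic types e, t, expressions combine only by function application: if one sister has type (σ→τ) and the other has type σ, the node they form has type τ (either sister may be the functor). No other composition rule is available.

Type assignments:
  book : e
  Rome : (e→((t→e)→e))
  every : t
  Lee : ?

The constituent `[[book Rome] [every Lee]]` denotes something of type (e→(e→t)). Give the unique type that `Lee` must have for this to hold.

(t→(((t→e)→e)→(e→(e→t))))

For [[book Rome] [every Lee]] to have type (e→(e→t)) with [book Rome] of type ((t→e)→e), [every Lee] must be the function: [every Lee] : (((t→e)→e)→(e→(e→t))).
For [every Lee] to have type (((t→e)→e)→(e→(e→t))) with every of type t, Lee must be the function: Lee : (t→(((t→e)→e)→(e→(e→t)))).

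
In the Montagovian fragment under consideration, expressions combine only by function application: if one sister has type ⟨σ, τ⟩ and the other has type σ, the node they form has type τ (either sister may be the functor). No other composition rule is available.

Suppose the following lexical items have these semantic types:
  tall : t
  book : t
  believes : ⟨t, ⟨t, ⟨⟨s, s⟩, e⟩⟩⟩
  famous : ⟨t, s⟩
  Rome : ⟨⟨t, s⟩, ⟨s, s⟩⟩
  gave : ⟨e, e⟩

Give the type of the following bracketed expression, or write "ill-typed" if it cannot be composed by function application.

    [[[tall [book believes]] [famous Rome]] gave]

e

At [book believes], believes : ⟨t, ⟨t, ⟨⟨s, s⟩, e⟩⟩⟩ takes book : t, giving ⟨t, ⟨⟨s, s⟩, e⟩⟩.
At [tall [book believes]], [book believes] : ⟨t, ⟨⟨s, s⟩, e⟩⟩ takes tall : t, giving ⟨⟨s, s⟩, e⟩.
At [famous Rome], Rome : ⟨⟨t, s⟩, ⟨s, s⟩⟩ takes famous : ⟨t, s⟩, giving ⟨s, s⟩.
At [[tall [book believes]] [famous Rome]], [tall [book believes]] : ⟨⟨s, s⟩, e⟩ takes [famous Rome] : ⟨s, s⟩, giving e.
At [[[tall [book believes]] [famous Rome]] gave], gave : ⟨e, e⟩ takes [[tall [book believes]] [famous Rome]] : e, giving e.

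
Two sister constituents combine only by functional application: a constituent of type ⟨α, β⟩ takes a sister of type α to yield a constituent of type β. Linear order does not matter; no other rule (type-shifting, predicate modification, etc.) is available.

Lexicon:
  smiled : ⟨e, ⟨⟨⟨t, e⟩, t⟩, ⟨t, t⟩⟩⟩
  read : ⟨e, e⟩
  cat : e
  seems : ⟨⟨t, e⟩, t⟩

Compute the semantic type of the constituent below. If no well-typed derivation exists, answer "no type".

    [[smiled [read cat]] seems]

⟨t, t⟩

At [read cat], read : ⟨e, e⟩ takes cat : e, giving e.
At [smiled [read cat]], smiled : ⟨e, ⟨⟨⟨t, e⟩, t⟩, ⟨t, t⟩⟩⟩ takes [read cat] : e, giving ⟨⟨⟨t, e⟩, t⟩, ⟨t, t⟩⟩.
At [[smiled [read cat]] seems], [smiled [read cat]] : ⟨⟨⟨t, e⟩, t⟩, ⟨t, t⟩⟩ takes seems : ⟨⟨t, e⟩, t⟩, giving ⟨t, t⟩.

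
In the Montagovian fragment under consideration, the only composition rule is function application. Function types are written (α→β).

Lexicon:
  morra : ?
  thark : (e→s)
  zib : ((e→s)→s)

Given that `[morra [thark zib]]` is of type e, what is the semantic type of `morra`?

(s→e)

[morra [thark zib]] is required to be e. [thark zib] : s cannot yield e as functor, so morra : (s→e).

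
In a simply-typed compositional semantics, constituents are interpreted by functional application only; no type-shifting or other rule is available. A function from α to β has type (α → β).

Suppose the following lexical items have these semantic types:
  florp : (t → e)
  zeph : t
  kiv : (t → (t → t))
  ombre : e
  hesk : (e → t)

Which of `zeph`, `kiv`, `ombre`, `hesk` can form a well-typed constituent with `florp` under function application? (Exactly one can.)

zeph

zeph — combines: florp : (t → e) takes zeph : t as argument, giving e.
kiv : (t → (t → t)) — florp needs t; kiv needs t; neither fits.
ombre : e — florp needs t; ombre needs nothing (atomic); neither fits.
hesk : (e → t) — florp needs t; hesk needs e; neither fits.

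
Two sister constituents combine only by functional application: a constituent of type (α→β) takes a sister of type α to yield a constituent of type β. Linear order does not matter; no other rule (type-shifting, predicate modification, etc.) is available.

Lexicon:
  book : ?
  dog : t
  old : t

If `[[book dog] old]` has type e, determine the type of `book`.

(t→(t→e))

For [[book dog] old] to have type e with old of type t, [book dog] must be the function: [book dog] : (t→e).
For [book dog] to have type (t→e) with dog of type t, book must be the function: book : (t→(t→e)).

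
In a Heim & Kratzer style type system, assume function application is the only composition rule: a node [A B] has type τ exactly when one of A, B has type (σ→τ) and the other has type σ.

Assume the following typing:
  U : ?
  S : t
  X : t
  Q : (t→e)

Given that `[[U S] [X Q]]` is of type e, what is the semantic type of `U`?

(t→(e→e))

[[U S] [X Q]] must have type e. The sister [X Q] has type e; that is not a function onto e, so [U S] must be the functor, of type (e→e).
[U S] must have type (e→e). The sister S has type t; that is not a function onto (e→e), so U must be the functor, of type (t→(e→e)).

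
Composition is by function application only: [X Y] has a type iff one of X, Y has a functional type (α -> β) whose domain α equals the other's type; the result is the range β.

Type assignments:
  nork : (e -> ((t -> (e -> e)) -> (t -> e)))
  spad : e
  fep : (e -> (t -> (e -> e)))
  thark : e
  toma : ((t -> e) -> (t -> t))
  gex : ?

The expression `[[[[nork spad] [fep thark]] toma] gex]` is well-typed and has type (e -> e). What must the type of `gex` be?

[[[[nork spad] [fep thark]] toma] gex] must have type (e -> e). The sister [[[nork spad] [fep thark]] toma] has type (t -> t); that is not a function onto (e -> e), so gex must be the functor, of type ((t -> t) -> (e -> e)).

((t -> t) -> (e -> e))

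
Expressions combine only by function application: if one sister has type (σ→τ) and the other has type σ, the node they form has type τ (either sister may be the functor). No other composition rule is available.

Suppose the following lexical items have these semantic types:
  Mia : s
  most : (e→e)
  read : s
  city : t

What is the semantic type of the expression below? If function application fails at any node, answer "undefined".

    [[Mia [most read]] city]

[most read]: (e→e) and s cannot combine by function application — type clash.

undefined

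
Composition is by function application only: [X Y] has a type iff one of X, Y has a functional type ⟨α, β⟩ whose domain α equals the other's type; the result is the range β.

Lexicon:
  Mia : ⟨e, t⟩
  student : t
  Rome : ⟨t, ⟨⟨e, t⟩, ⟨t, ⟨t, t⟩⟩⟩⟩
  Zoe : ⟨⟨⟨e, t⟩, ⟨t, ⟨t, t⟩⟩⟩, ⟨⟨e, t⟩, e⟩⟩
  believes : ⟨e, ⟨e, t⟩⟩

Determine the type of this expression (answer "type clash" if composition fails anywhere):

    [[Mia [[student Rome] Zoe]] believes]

⟨e, t⟩

At [student Rome], Rome : ⟨t, ⟨⟨e, t⟩, ⟨t, ⟨t, t⟩⟩⟩⟩ takes student : t, giving ⟨⟨e, t⟩, ⟨t, ⟨t, t⟩⟩⟩.
At [[student Rome] Zoe], Zoe : ⟨⟨⟨e, t⟩, ⟨t, ⟨t, t⟩⟩⟩, ⟨⟨e, t⟩, e⟩⟩ takes [student Rome] : ⟨⟨e, t⟩, ⟨t, ⟨t, t⟩⟩⟩, giving ⟨⟨e, t⟩, e⟩.
At [Mia [[student Rome] Zoe]], [[student Rome] Zoe] : ⟨⟨e, t⟩, e⟩ takes Mia : ⟨e, t⟩, giving e.
At [[Mia [[student Rome] Zoe]] believes], believes : ⟨e, ⟨e, t⟩⟩ takes [Mia [[student Rome] Zoe]] : e, giving ⟨e, t⟩.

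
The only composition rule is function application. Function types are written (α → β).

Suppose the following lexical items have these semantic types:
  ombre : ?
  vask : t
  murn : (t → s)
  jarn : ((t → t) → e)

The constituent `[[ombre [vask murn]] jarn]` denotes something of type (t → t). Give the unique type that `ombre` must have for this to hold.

At [[ombre [vask murn]] jarn] (required: (t → t)): jarn is ((t → t) → e), which is not a function with range (t → t); hence [ombre [vask murn]] is the functor — type (((t → t) → e) → (t → t)).
At [ombre [vask murn]] (required: (((t → t) → e) → (t → t))): [vask murn] is s, which is not a function with range (((t → t) → e) → (t → t)); hence ombre is the functor — type (s → (((t → t) → e) → (t → t))).

(s → (((t → t) → e) → (t → t)))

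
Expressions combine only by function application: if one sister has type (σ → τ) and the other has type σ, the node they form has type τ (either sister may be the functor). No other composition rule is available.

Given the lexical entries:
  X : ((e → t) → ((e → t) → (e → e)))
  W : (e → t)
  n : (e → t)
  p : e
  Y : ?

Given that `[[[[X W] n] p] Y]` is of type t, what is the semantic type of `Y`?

(e → t)

At [[[[X W] n] p] Y] (required: t): [[[X W] n] p] is e, which is not a function with range t; hence Y is the functor — type (e → t).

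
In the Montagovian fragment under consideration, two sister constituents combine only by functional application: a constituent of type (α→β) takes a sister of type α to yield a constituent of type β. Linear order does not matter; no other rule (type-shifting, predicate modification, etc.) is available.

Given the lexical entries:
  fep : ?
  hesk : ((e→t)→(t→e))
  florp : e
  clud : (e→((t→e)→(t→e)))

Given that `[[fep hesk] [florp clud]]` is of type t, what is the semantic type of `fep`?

[[fep hesk] [florp clud]] is required to be t. [florp clud] : ((t→e)→(t→e)) cannot yield t as functor, so [fep hesk] : (((t→e)→(t→e))→t).
[fep hesk] is required to be (((t→e)→(t→e))→t). hesk : ((e→t)→(t→e)) cannot yield (((t→e)→(t→e))→t) as functor, so fep : (((e→t)→(t→e))→(((t→e)→(t→e))→t)).

(((e→t)→(t→e))→(((t→e)→(t→e))→t))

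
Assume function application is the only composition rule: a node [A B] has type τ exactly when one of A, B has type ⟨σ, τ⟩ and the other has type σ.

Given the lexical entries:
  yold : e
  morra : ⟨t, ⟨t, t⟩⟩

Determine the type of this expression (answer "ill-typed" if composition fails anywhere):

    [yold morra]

[yold morra]: e and ⟨t, ⟨t, t⟩⟩ cannot combine by function application — type clash.

ill-typed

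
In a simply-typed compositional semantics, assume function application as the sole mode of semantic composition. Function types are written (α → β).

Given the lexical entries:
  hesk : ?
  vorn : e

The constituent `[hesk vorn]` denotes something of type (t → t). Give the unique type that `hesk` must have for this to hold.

(e → (t → t))

[hesk vorn] is required to be (t → t). vorn : e cannot yield (t → t) as functor, so hesk : (e → (t → t)).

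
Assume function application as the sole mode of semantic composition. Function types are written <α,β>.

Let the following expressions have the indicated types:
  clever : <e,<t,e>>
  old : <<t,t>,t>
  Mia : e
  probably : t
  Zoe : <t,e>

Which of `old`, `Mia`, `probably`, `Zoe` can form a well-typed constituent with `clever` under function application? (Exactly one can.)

old : <<t,t>,t> — does not combine with clever.
Mia — combines: clever : <e,<t,e>> takes Mia : e as argument, giving <t,e>.
probably : t — does not combine with clever.
Zoe : <t,e> — does not combine with clever.

Mia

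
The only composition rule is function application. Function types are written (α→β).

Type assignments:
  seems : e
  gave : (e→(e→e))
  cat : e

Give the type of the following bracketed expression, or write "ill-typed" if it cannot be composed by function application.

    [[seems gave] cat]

e

[seems gave] — gave of type (e→(e→e)) combines with seems of type e: type (e→e).
[[seems gave] cat] — [seems gave] of type (e→e) combines with cat of type e: type e.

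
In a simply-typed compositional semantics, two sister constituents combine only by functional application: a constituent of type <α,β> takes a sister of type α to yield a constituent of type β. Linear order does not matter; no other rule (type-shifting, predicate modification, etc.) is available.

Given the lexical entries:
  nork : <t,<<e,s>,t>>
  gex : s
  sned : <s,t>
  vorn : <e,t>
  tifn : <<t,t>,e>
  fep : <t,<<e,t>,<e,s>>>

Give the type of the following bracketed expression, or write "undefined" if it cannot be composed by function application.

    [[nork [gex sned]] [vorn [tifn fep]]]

undefined

[gex sned]: <s,t> applied to s yields t.
[nork [gex sned]]: <t,<<e,s>,t>> applied to t yields <<e,s>,t>.
[tifn fep]: <<t,t>,e> and <t,<<e,t>,<e,s>>> cannot combine by function application — type clash.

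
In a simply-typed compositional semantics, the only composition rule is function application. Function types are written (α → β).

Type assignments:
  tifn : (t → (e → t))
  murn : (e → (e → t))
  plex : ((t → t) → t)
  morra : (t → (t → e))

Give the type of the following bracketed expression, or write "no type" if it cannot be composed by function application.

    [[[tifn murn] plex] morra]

At [tifn murn]: neither (t → (e → t)) nor (e → (e → t)) can take the other as argument; the node is ill-typed.

no type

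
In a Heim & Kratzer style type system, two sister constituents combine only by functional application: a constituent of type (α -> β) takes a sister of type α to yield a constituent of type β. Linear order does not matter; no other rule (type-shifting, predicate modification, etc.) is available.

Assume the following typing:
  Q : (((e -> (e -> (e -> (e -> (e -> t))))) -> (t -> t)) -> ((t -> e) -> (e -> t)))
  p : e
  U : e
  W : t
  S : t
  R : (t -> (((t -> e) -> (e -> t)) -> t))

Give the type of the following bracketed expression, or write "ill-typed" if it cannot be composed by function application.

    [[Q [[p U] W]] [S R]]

[p U]: e with e — neither is a function whose domain matches the other; composition fails here.

ill-typed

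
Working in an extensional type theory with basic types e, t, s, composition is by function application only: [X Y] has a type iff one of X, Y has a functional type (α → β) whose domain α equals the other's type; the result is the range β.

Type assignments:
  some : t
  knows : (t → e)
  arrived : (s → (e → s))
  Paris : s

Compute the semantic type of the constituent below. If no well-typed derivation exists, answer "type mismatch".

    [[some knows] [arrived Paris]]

s

[some knows]: knows is (t → e), some is t; result e.
[arrived Paris]: arrived is (s → (e → s)), Paris is s; result (e → s).
[[some knows] [arrived Paris]]: [arrived Paris] is (e → s), [some knows] is e; result s.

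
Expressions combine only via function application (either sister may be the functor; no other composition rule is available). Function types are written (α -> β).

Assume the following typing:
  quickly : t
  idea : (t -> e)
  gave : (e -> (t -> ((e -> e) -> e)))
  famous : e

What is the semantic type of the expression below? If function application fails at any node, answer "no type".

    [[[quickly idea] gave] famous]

no type

[quickly idea]: idea is (t -> e), quickly is t; result e.
[[quickly idea] gave]: gave is (e -> (t -> ((e -> e) -> e))), [quickly idea] is e; result (t -> ((e -> e) -> e)).
[[[quickly idea] gave] famous]: (t -> ((e -> e) -> e)) and e cannot combine by function application — type clash.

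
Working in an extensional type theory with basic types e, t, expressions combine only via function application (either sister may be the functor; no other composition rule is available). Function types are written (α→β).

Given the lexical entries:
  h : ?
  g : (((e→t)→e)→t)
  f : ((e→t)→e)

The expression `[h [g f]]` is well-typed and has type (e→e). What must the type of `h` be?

(t→(e→e))

For [h [g f]] to have type (e→e) with [g f] of type t, h must be the function: h : (t→(e→e)).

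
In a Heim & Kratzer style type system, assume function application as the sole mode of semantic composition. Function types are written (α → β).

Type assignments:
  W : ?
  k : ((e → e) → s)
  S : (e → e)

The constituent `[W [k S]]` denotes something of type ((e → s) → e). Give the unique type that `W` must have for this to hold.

[W [k S]] must have type ((e → s) → e). The sister [k S] has type s; that is not a function onto ((e → s) → e), so W must be the functor, of type (s → ((e → s) → e)).

(s → ((e → s) → e))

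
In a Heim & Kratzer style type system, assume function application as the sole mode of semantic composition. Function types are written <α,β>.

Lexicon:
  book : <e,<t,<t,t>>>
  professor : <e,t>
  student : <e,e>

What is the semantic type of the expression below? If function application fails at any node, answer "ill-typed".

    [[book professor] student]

[book professor]: <e,<t,<t,t>>> and <e,t> cannot combine by function application — type clash.

ill-typed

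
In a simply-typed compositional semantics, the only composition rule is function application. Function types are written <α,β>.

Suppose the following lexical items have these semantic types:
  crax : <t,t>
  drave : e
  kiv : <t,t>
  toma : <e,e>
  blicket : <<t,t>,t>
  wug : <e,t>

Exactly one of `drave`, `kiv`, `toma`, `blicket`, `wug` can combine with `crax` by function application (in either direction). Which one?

blicket

drave : e — crax needs t; drave needs nothing (atomic); neither fits.
kiv : <t,t> — crax needs t; kiv needs t; neither fits.
toma : <e,e> — crax needs t; toma needs e; neither fits.
blicket — combines: blicket : <<t,t>,t> takes crax : <t,t> as argument, giving t.
wug : <e,t> — crax needs t; wug needs e; neither fits.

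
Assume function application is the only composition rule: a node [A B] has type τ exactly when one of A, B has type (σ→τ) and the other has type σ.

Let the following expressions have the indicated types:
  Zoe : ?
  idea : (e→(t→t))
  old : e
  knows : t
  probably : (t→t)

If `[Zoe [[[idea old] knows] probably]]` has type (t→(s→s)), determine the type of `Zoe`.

At [Zoe [[[idea old] knows] probably]] (required: (t→(s→s))): [[[idea old] knows] probably] is t, which is not a function with range (t→(s→s)); hence Zoe is the functor — type (t→(t→(s→s))).

(t→(t→(s→s)))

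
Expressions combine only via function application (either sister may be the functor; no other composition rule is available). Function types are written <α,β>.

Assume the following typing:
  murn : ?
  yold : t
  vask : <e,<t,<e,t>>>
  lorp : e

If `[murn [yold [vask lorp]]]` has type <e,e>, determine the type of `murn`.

For [murn [yold [vask lorp]]] to have type <e,e> with [yold [vask lorp]] of type <e,t>, murn must be the function: murn : <<e,t>,<e,e>>.

<<e,t>,<e,e>>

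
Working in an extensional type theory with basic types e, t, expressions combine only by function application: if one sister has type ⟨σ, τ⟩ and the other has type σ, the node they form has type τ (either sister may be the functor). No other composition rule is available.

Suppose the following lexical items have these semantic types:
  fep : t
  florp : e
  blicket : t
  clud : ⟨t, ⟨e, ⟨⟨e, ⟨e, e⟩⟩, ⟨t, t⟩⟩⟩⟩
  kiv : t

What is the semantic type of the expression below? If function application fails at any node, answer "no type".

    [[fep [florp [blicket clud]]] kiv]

[blicket clud] — clud of type ⟨t, ⟨e, ⟨⟨e, ⟨e, e⟩⟩, ⟨t, t⟩⟩⟩⟩ combines with blicket of type t: type ⟨e, ⟨⟨e, ⟨e, e⟩⟩, ⟨t, t⟩⟩⟩.
[florp [blicket clud]] — [blicket clud] of type ⟨e, ⟨⟨e, ⟨e, e⟩⟩, ⟨t, t⟩⟩⟩ combines with florp of type e: type ⟨⟨e, ⟨e, e⟩⟩, ⟨t, t⟩⟩.
At [fep [florp [blicket clud]]]: neither t nor ⟨⟨e, ⟨e, e⟩⟩, ⟨t, t⟩⟩ can take the other as argument; the node is ill-typed.

no type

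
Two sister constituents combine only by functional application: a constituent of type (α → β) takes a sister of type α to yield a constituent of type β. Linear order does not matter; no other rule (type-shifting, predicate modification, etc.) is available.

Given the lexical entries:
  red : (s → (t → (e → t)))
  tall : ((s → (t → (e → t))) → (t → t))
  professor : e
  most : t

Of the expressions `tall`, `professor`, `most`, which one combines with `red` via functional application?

tall — combines: tall : ((s → (t → (e → t))) → (t → t)) takes red : (s → (t → (e → t))) as argument, giving (t → t).
professor : e — neither side's domain matches the other.
most : t — neither side's domain matches the other.

tall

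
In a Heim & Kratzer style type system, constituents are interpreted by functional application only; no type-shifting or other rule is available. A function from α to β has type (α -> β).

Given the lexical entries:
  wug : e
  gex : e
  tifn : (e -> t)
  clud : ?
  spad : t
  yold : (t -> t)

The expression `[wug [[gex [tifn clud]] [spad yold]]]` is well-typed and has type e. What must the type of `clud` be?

[wug [[gex [tifn clud]] [spad yold]]] is required to be e. wug : e cannot yield e as functor, so [[gex [tifn clud]] [spad yold]] : (e -> e).
[[gex [tifn clud]] [spad yold]] is required to be (e -> e). [spad yold] : t cannot yield (e -> e) as functor, so [gex [tifn clud]] : (t -> (e -> e)).
[gex [tifn clud]] is required to be (t -> (e -> e)). gex : e cannot yield (t -> (e -> e)) as functor, so [tifn clud] : (e -> (t -> (e -> e))).
[tifn clud] is required to be (e -> (t -> (e -> e))). tifn : (e -> t) cannot yield (e -> (t -> (e -> e))) as functor, so clud : ((e -> t) -> (e -> (t -> (e -> e)))).

((e -> t) -> (e -> (t -> (e -> e))))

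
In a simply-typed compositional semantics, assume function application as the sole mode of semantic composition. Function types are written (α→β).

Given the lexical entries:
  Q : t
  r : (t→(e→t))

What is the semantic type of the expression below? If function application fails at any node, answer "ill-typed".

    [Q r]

(e→t)

At [Q r], r : (t→(e→t)) takes Q : t, giving (e→t).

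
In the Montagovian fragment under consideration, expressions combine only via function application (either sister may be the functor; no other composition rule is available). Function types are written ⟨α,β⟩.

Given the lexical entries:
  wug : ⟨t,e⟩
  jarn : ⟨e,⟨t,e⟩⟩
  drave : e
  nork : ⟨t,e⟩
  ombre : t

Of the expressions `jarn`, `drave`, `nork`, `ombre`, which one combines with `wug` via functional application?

ombre

jarn : ⟨e,⟨t,e⟩⟩ — does not combine with wug.
drave : e — does not combine with wug.
nork : ⟨t,e⟩ — does not combine with wug.
ombre — combines: wug : ⟨t,e⟩ takes ombre : t as argument, giving e.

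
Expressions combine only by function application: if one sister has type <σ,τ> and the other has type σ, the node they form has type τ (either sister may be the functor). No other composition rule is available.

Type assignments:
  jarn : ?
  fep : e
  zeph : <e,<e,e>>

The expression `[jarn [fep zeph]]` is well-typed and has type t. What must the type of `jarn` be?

<<e,e>,t>

At [jarn [fep zeph]] (required: t): [fep zeph] is <e,e>, which is not a function with range t; hence jarn is the functor — type <<e,e>,t>.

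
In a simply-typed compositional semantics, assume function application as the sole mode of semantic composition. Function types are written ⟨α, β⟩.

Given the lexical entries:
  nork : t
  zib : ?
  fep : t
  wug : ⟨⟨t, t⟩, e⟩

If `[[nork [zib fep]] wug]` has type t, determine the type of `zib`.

For [[nork [zib fep]] wug] to have type t with wug of type ⟨⟨t, t⟩, e⟩, [nork [zib fep]] must be the function: [nork [zib fep]] : ⟨⟨⟨t, t⟩, e⟩, t⟩.
For [nork [zib fep]] to have type ⟨⟨⟨t, t⟩, e⟩, t⟩ with nork of type t, [zib fep] must be the function: [zib fep] : ⟨t, ⟨⟨⟨t, t⟩, e⟩, t⟩⟩.
For [zib fep] to have type ⟨t, ⟨⟨⟨t, t⟩, e⟩, t⟩⟩ with fep of type t, zib must be the function: zib : ⟨t, ⟨t, ⟨⟨⟨t, t⟩, e⟩, t⟩⟩⟩.

⟨t, ⟨t, ⟨⟨⟨t, t⟩, e⟩, t⟩⟩⟩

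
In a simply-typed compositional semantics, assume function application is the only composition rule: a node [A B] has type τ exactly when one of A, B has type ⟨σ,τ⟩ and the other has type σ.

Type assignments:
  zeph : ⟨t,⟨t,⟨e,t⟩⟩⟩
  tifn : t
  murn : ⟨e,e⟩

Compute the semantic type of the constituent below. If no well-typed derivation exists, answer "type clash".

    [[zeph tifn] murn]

type clash

[zeph tifn]: ⟨t,⟨t,⟨e,t⟩⟩⟩ applied to t yields ⟨t,⟨e,t⟩⟩.
At [[zeph tifn] murn]: neither ⟨t,⟨e,t⟩⟩ nor ⟨e,e⟩ can take the other as argument; the node is ill-typed.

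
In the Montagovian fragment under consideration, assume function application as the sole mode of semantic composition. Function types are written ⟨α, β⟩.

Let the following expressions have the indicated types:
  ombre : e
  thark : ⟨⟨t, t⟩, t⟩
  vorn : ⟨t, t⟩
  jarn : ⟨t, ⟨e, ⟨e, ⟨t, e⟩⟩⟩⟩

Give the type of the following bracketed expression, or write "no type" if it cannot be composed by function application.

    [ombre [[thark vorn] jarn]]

⟨e, ⟨t, e⟩⟩

[thark vorn]: thark is ⟨⟨t, t⟩, t⟩, vorn is ⟨t, t⟩; result t.
[[thark vorn] jarn]: jarn is ⟨t, ⟨e, ⟨e, ⟨t, e⟩⟩⟩⟩, [thark vorn] is t; result ⟨e, ⟨e, ⟨t, e⟩⟩⟩.
[ombre [[thark vorn] jarn]]: [[thark vorn] jarn] is ⟨e, ⟨e, ⟨t, e⟩⟩⟩, ombre is e; result ⟨e, ⟨t, e⟩⟩.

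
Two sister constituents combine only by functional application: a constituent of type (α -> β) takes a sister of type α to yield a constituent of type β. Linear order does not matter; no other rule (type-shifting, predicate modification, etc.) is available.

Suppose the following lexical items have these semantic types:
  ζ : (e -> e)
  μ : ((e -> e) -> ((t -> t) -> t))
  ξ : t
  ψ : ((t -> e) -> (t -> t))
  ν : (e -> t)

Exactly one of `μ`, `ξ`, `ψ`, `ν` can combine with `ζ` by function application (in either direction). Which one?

μ

μ — combines: μ : ((e -> e) -> ((t -> t) -> t)) takes ζ : (e -> e) as argument, giving ((t -> t) -> t).
ξ : t — neither side's domain matches the other.
ψ : ((t -> e) -> (t -> t)) — neither side's domain matches the other.
ν : (e -> t) — neither side's domain matches the other.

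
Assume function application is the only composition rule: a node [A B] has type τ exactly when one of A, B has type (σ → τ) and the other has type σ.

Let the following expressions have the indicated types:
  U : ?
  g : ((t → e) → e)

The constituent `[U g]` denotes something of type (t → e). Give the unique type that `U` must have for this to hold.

(((t → e) → e) → (t → e))

[U g] is required to be (t → e). g : ((t → e) → e) cannot yield (t → e) as functor, so U : (((t → e) → e) → (t → e)).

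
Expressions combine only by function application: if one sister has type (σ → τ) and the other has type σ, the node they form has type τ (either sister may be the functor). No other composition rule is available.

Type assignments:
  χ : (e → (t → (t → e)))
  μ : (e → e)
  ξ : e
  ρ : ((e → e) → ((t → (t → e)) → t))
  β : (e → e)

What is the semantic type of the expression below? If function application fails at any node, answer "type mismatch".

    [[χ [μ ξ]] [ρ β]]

[μ ξ]: functor μ : (e → e), argument ξ : e; result e.
[χ [μ ξ]]: functor χ : (e → (t → (t → e))), argument [μ ξ] : e; result (t → (t → e)).
[ρ β]: functor ρ : ((e → e) → ((t → (t → e)) → t)), argument β : (e → e); result ((t → (t → e)) → t).
[[χ [μ ξ]] [ρ β]]: functor [ρ β] : ((t → (t → e)) → t), argument [χ [μ ξ]] : (t → (t → e)); result t.

t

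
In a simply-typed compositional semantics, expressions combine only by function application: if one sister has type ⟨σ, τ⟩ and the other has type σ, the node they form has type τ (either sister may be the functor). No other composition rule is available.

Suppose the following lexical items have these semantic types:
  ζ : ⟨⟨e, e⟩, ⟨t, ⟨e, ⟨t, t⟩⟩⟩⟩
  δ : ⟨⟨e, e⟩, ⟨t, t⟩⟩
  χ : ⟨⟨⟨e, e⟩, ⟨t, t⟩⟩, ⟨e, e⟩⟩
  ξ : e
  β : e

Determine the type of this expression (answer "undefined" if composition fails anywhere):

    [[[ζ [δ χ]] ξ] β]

undefined

[δ χ]: functor χ : ⟨⟨⟨e, e⟩, ⟨t, t⟩⟩, ⟨e, e⟩⟩, argument δ : ⟨⟨e, e⟩, ⟨t, t⟩⟩; result ⟨e, e⟩.
[ζ [δ χ]]: functor ζ : ⟨⟨e, e⟩, ⟨t, ⟨e, ⟨t, t⟩⟩⟩⟩, argument [δ χ] : ⟨e, e⟩; result ⟨t, ⟨e, ⟨t, t⟩⟩⟩.
[[ζ [δ χ]] ξ]: ⟨t, ⟨e, ⟨t, t⟩⟩⟩ and e cannot combine by function application — type clash.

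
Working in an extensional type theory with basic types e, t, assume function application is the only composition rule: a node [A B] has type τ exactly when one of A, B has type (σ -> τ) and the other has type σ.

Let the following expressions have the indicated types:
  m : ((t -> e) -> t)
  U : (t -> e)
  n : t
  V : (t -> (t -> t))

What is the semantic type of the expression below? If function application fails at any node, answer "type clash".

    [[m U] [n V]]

[m U]: m is ((t -> e) -> t), U is (t -> e); result t.
[n V]: V is (t -> (t -> t)), n is t; result (t -> t).
[[m U] [n V]]: [n V] is (t -> t), [m U] is t; result t.

t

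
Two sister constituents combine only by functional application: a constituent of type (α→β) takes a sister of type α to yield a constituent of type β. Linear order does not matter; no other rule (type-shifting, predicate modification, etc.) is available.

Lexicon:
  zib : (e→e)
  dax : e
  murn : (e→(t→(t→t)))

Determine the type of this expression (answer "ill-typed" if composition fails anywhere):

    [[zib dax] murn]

(t→(t→t))

[zib dax]: zib is (e→e), dax is e; result e.
[[zib dax] murn]: murn is (e→(t→(t→t))), [zib dax] is e; result (t→(t→t)).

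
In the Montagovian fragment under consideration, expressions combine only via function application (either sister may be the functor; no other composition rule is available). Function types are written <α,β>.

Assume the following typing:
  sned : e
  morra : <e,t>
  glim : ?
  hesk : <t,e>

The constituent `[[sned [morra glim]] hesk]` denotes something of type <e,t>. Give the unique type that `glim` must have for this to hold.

At [[sned [morra glim]] hesk] (required: <e,t>): hesk is <t,e>, which is not a function with range <e,t>; hence [sned [morra glim]] is the functor — type <<t,e>,<e,t>>.
At [sned [morra glim]] (required: <<t,e>,<e,t>>): sned is e, which is not a function with range <<t,e>,<e,t>>; hence [morra glim] is the functor — type <e,<<t,e>,<e,t>>>.
At [morra glim] (required: <e,<<t,e>,<e,t>>>): morra is <e,t>, which is not a function with range <e,<<t,e>,<e,t>>>; hence glim is the functor — type <<e,t>,<e,<<t,e>,<e,t>>>>.

<<e,t>,<e,<<t,e>,<e,t>>>>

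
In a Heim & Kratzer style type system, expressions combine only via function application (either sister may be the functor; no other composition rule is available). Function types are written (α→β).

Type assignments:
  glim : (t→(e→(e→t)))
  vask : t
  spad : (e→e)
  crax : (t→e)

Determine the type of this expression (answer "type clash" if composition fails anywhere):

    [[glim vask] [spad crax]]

type clash

[glim vask] — glim of type (t→(e→(e→t))) combines with vask of type t: type (e→(e→t)).
[spad crax]: (e→e) with (t→e) — neither is a function whose domain matches the other; composition fails here.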